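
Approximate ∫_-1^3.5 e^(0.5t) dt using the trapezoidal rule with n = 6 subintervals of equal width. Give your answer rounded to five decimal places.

10.41652

Δt = (3.5 − (-1))/6 = 0.75.
f(-1) ≈ 0.60653, f(-0.25) ≈ 0.88250, f(0.5) ≈ 1.28403, f(1.25) ≈ 1.86825, f(2) ≈ 2.71828, f(2.75) ≈ 3.95508, f(3.5) ≈ 5.75460.
T_6 = (Δt/2)·[f(t_0) + 2f(t_1) + ... + 2f(t_{5}) + f(t_6)].
Sum ≈ 10.41652.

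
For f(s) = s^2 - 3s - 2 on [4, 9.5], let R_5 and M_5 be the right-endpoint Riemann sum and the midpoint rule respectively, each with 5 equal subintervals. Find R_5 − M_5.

R_5 = 174.955.
M_5 = 141.52875.
R_5 − M_5 = 33.42625.

33.42625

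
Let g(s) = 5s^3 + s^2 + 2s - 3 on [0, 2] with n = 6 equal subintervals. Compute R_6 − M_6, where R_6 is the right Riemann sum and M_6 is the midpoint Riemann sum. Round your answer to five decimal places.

8.88889

R_6 ≈ 29.2592593.
M_6 ≈ 20.3703704.
R_6 − M_6 ≈ 8.88889.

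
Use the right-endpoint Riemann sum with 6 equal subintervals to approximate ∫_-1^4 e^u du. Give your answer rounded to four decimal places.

79.9288

Δu = (4 − (-1))/6 = 5/6.
Right endpoints: -1/6, 2/3, 1.5, 7/3, 19/6, 4.
f(-1/6) ≈ 0.8465, f(2/3) ≈ 1.9477, f(1.5) ≈ 4.4817, f(7/3) ≈ 10.3123, f(19/6) ≈ 23.7283, f(4) ≈ 54.5982.
Sum = Δu · [f(-1/6) + f(2/3) + f(1.5) + ...].
Sum ≈ 79.9288.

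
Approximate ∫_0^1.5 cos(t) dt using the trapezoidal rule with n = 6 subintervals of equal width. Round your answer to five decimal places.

Δt = (1.5 − 0)/6 = 0.25.
f(0) ≈ 1.00000, f(0.25) ≈ 0.96891, f(0.5) ≈ 0.87758, f(0.75) ≈ 0.73169, f(1) ≈ 0.54030, f(1.25) ≈ 0.31532, f(1.5) ≈ 0.07074.
T_6 = (Δt/2)·[f(t_0) + 2f(t_1) + ... + 2f(t_{5}) + f(t_6)].
Sum ≈ 0.99229.

0.99229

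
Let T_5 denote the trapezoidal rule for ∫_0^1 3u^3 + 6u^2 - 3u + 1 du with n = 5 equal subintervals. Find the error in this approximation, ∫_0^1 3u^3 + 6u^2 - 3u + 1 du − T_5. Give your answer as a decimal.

-0.07

Exact integral: ∫_0^1 f(u) du = 2.25.
T_5 = 2.32.
Error = 2.25 − 2.32 = -0.07.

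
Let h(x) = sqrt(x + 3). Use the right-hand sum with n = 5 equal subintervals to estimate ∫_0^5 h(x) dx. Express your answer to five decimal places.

Δx = (5 − 0)/5 = 1.
Right endpoints: 1, 2, 3, 4, 5.
h(1) ≈ 2.00000, h(2) ≈ 2.23607, h(3) ≈ 2.44949, h(4) ≈ 2.64575, h(5) ≈ 2.82843.
Sum = Δx · [h(1) + h(2) + h(3) + h(4) + h(5)].
Sum ≈ 12.15974.

12.15974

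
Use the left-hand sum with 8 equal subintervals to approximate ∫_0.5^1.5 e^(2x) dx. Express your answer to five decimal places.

Δx = (1.5 − 0.5)/8 = 0.125.
Left endpoints: 0.5, 0.625, 0.75, 0.875, 1, 1.125, 1.25, 1.375.
f(0.5) ≈ 2.71828, f(0.625) ≈ 3.49034, f(0.75) ≈ 4.48169, f(0.875) ≈ 5.75460, f(1) ≈ 7.38906, f(1.125) ≈ 9.48774, f(1.25) ≈ 12.18249, f(1.375) ≈ 15.64263.
Sum = Δx · [f(0.5) + f(0.625) + f(0.75) + ...].
Sum ≈ 7.64335.

7.64335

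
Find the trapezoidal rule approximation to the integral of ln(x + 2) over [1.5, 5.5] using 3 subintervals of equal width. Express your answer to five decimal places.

Δx = (5.5 − 1.5)/3 = 4/3.
f(1.5) ≈ 1.25276, f(17/6) ≈ 1.57554, f(25/6) ≈ 1.81916, f(5.5) ≈ 2.01490.
T_3 = (Δx/2)·[f(x_0) + 2f(x_1) + 2f(x_2) + f(x_3)].
Sum ≈ 6.70470.

6.70470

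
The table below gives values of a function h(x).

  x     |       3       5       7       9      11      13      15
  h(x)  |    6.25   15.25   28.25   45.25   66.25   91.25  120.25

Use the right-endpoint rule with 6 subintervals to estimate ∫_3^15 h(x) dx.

733

Δx = 2.
Sum = 2·[15.25 + 28.25 + 45.25 + 66.25 + 91.25 + 120.25] = 733.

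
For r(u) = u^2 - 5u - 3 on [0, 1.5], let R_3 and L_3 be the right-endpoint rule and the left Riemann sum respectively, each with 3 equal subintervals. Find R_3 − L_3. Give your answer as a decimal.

-2.625

R_3 = -10.25.
L_3 = -7.625.
R_3 − L_3 = -2.625.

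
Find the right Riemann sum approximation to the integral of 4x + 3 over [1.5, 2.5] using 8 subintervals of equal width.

11.25

Δx = (2.5 − 1.5)/8 = 0.125.
Right endpoints: 1.625, 1.75, 1.875, 2, 2.125, 2.25, 2.375, 2.5.
f(1.625) = 9.5, f(1.75) = 10, f(1.875) = 10.5, f(2) = 11, f(2.125) = 11.5, f(2.25) = 12, f(2.375) = 12.5, f(2.5) = 13.
Sum = Δx · [f(1.625) + f(1.75) + f(1.875) + ...].
Sum = 11.25.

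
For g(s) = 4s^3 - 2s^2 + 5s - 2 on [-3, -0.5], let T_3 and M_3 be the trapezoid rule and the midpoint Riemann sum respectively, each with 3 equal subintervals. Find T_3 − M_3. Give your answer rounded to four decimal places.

T_3 ≈ -132.384259.
M_3 ≈ -122.401620.
T_3 − M_3 ≈ -9.9826.

-9.9826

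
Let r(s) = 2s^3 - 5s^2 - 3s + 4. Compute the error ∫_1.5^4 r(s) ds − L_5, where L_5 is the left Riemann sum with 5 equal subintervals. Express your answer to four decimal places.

10.0521

Exact integral: ∫_1.5^4 r(s) ds ≈ 13.802083.
L_5 = 3.75.
Error ≈ 13.802083 − 3.75 ≈ 10.0521.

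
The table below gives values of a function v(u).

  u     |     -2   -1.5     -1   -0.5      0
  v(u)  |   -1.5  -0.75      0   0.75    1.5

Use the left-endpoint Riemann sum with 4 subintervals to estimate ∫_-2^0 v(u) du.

Δu = 0.5.
Sum = 0.5·[(-1.5) + (-0.75) + 0 + 0.75] = -0.75.

-0.75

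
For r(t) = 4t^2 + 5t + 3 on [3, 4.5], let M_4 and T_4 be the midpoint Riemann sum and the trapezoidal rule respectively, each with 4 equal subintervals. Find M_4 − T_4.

M_4 = 118.0546875.
T_4 = 118.265625.
M_4 − T_4 = -0.2109375.

-0.2109375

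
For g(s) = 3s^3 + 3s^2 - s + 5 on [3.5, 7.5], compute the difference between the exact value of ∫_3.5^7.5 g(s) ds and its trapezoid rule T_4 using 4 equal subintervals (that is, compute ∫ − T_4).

-35

Exact integral: ∫_3.5^7.5 g(s) ds = 2637.5.
T_4 = 2672.5.
Error = 2637.5 − 2672.5 = -35.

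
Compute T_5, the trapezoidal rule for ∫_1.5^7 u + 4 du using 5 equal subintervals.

Δu = (7 − 1.5)/5 = 1.1.
f(1.5) = 5.5, f(2.6) = 6.6, f(3.7) = 7.7, f(4.8) = 8.8, f(5.9) = 9.9, f(7) = 11.
T_5 = (Δu/2)·[f(u_0) + 2f(u_1) + ... + 2f(u_{4}) + f(u_5)].
Sum = 45.375.

45.375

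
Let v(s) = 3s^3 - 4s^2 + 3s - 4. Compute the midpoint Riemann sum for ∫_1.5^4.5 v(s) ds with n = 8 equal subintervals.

200.94140625

Δs = (4.5 − 1.5)/8 = 0.375.
Midpoints: 1.6875, 2.0625, 2.4375, 2.8125, 3.1875, 3.5625, 3.9375, 4.3125.
v(1.6875) = 16745/4096, v(2.0625) = 47075/4096, v(2.4375) = 94181/4096, v(2.8125) = 161951/4096, v(3.1875) = 254273/4096, v(3.5625) = 375035/4096, v(3.9375) = 528125/4096, v(4.3125) = 717431/4096.
Sum = Δs · [v(1.6875) + v(2.0625) + v(2.4375) + ...].
Sum = 200.94140625.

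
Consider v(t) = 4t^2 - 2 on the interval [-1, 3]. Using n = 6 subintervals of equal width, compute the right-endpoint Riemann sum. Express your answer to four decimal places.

Δt = (3 − (-1))/6 = 2/3.
Right endpoints: -1/3, 1/3, 1, 5/3, 7/3, 3.
v(-1/3) = -14/9, v(1/3) = -14/9, v(1) = 2, v(5/3) = 82/9, v(7/3) = 178/9, v(3) = 34.
Sum = Δt · [v(-1/3) + v(1/3) + v(1) + ...].
Sum ≈ 41.1852.

41.1852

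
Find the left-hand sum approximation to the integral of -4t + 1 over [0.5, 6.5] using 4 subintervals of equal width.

Δt = (6.5 − 0.5)/4 = 1.5.
Left endpoints: 0.5, 2, 3.5, 5.
f(0.5) = -1, f(2) = -7, f(3.5) = -13, f(5) = -19.
Sum = Δt · [f(0.5) + f(2) + f(3.5) + f(5)].
Sum = -60.

-60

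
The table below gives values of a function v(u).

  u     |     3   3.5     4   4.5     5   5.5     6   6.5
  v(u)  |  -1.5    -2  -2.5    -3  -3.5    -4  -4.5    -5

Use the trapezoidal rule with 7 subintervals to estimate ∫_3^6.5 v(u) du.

-11.375

Δu = 0.5.
T_7 = (0.5/2)·[(-1.5) + 2·(-2) + 2·(-2.5) + 2·(-3) + 2·(-3.5) + 2·(-4) + 2·(-4.5) + (-5)] = -11.375.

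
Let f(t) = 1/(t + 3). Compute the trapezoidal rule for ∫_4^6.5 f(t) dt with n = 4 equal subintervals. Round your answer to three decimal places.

Δt = (6.5 − 4)/4 = 0.625.
f(4) = 1/7, f(4.625) = 8/61, f(5.25) = 4/33, f(5.875) = 8/71, f(6.5) = 2/19.
T_4 = (Δt/2)·[f(t_0) + 2f(t_1) + 2f(t_2) + 2f(t_3) + f(t_4)].
Sum ≈ 0.306.

0.306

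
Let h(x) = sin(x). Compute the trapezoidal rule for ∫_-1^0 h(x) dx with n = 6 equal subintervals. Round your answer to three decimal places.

-0.459

Δx = (0 − (-1))/6 = 1/6.
h(-1) ≈ -0.841, h(-5/6) ≈ -0.740, h(-2/3) ≈ -0.618, h(-0.5) ≈ -0.479, h(-1/3) ≈ -0.327, h(-1/6) ≈ -0.166, h(0) ≈ 0.000.
T_6 = (Δx/2)·[h(x_0) + 2h(x_1) + ... + 2h(x_{5}) + h(x_6)].
Sum ≈ -0.459.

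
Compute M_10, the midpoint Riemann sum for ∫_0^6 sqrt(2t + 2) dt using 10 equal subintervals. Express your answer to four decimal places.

16.5248

Δt = (6 − 0)/10 = 0.6.
Midpoints: 0.3, 0.9, 1.5, 2.1, 2.7, 3.3, 3.9, 4.5, 5.1, 5.7.
f(0.3) ≈ 1.6125, f(0.9) ≈ 1.9494, f(1.5) ≈ 2.2361, f(2.1) ≈ 2.4900, f(2.7) ≈ 2.7203, f(3.3) ≈ 2.9326, f(3.9) ≈ 3.1305, f(4.5) ≈ 3.3166, f(5.1) ≈ 3.4928, f(5.7) ≈ 3.6606.
Sum = Δt · [f(0.3) + f(0.9) + f(1.5) + ...].
Sum ≈ 16.5248.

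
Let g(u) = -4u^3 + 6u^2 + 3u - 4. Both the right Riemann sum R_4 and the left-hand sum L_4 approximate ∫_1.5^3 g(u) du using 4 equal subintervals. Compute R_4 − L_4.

R_4 = -34.58203125.
L_4 = -16.01953125.
R_4 − L_4 = -18.5625.

-18.5625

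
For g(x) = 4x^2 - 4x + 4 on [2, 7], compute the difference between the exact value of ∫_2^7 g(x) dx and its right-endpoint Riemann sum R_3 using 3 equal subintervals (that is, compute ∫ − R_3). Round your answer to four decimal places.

Exact integral: ∫_2^7 g(x) dx ≈ 376.666667.
R_3 ≈ 519.259259.
Error ≈ 376.666667 − 519.259259 ≈ -142.5926.

-142.5926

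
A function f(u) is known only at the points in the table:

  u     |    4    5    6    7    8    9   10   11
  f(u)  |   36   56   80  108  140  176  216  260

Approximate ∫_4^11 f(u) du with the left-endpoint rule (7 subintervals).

812

Δu = 1.
Sum = 1·[36 + 56 + 80 + 108 + 140 + 176 + 216] = 812.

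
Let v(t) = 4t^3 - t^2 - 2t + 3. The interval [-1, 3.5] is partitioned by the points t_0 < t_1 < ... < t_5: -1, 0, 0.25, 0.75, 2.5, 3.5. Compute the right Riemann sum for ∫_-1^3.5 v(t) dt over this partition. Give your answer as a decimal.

Subinterval widths: 1, 0.25, 0.5, 1.75, 1.
Right endpoints: 0, 0.25, 0.75, 2.5, 3.5.
v(0) = 3, v(0.25) = 2.5, v(0.75) = 2.625, v(2.5) = 54.25, v(3.5) = 155.25.
Sum = Σ Δt_i · v(t_i).
Sum = 255.125.

255.125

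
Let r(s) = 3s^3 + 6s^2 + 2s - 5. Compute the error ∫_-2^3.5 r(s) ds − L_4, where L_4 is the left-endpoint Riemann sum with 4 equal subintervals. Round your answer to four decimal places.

124.4268

Exact integral: ∫_-2^3.5 r(s) ds = 183.046875.
L_4 ≈ 58.620117.
Error ≈ 183.046875 − 58.620117 ≈ 124.4268.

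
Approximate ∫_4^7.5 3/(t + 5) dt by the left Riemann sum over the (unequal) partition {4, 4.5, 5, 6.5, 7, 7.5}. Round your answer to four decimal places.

1.0300

Subinterval widths: 0.5, 0.5, 1.5, 0.5, 0.5.
Left endpoints: 4, 4.5, 5, 6.5, 7.
f(4) = 1/3, f(4.5) = 6/19, f(5) = 0.3, f(6.5) = 6/23, f(7) = 0.25.
Sum = Σ Δt_i · f(t_i).
Sum ≈ 1.0300.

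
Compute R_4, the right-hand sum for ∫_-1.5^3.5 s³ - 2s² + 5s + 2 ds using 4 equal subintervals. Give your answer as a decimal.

73.75

Δs = (3.5 − (-1.5))/4 = 1.25.
Right endpoints: -0.25, 1, 2.25, 3.5.
f(-0.25) = 0.609375, f(1) = 6, f(2.25) = 14.515625, f(3.5) = 37.875.
Sum = Δs · [f(-0.25) + f(1) + f(2.25) + f(3.5)].
Sum = 73.75.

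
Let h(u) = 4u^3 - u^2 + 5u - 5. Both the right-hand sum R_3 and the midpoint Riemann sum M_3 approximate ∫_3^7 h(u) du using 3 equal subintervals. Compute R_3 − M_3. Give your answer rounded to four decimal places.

R_3 ≈ 3193.925926.
M_3 ≈ 2259.703704.
R_3 − M_3 ≈ 934.2222.

934.2222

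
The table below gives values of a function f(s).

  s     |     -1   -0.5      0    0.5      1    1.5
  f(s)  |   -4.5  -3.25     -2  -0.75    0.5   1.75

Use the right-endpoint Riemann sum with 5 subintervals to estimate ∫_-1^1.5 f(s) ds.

-1.875

Δs = 0.5.
Sum = 0.5·[(-3.25) + (-2) + (-0.75) + 0.5 + 1.75] = -1.875.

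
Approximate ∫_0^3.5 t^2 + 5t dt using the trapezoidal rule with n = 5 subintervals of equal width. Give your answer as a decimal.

45.2025

Δt = (3.5 − 0)/5 = 0.7.
f(0) = 0, f(0.7) = 3.99, f(1.4) = 8.96, f(2.1) = 14.91, f(2.8) = 21.84, f(3.5) = 29.75.
T_5 = (Δt/2)·[f(t_0) + 2f(t_1) + ... + 2f(t_{4}) + f(t_5)].
Sum = 45.2025.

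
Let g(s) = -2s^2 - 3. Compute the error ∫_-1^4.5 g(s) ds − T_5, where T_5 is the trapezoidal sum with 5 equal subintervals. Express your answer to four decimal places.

Exact integral: ∫_-1^4.5 g(s) ds ≈ -77.916667.
T_5 = -80.135.
Error ≈ -77.916667 − (-80.135) ≈ 2.2183.

2.2183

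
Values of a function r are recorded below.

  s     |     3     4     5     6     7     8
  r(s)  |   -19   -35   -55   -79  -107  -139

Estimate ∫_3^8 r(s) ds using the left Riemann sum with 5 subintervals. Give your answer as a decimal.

Δs = 1.
Sum = 1·[(-19) + (-35) + (-55) + (-79) + (-107)] = -295.

-295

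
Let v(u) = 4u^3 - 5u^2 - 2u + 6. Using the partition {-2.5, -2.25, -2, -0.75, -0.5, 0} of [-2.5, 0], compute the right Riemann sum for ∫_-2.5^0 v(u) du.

-17.53125

Subinterval widths: 0.25, 0.25, 1.25, 0.25, 0.5.
Right endpoints: -2.25, -2, -0.75, -0.5, 0.
v(-2.25) = -60.375, v(-2) = -42, v(-0.75) = 3, v(-0.5) = 5.25, v(0) = 6.
Sum = Σ Δu_i · v(u_i).
Sum = -17.53125.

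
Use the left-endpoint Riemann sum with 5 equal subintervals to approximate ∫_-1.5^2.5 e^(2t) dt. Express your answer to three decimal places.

30.025

Δt = (2.5 − (-1.5))/5 = 0.8.
Left endpoints: -1.5, -0.7, 0.1, 0.9, 1.7.
f(-1.5) ≈ 0.050, f(-0.7) ≈ 0.247, f(0.1) ≈ 1.221, f(0.9) ≈ 6.050, f(1.7) ≈ 29.964.
Sum = Δt · [f(-1.5) + f(-0.7) + f(0.1) + f(0.9) + f(1.7)].
Sum ≈ 30.025.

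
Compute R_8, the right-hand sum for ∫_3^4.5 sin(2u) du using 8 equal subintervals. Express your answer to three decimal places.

Δu = (4.5 − 3)/8 = 0.1875.
Right endpoints: 3.1875, 3.375, 3.5625, 3.75, 3.9375, 4.125, 4.3125, 4.5.
f(3.1875) ≈ 0.092, f(3.375) ≈ 0.450, f(3.5625) ≈ 0.746, f(3.75) ≈ 0.938, f(3.9375) ≈ 1.000, f(4.125) ≈ 0.923, f(4.3125) ≈ 0.717, f(4.5) ≈ 0.412.
Sum = Δu · [f(3.1875) + f(3.375) + f(3.5625) + ...].
Sum ≈ 0.989.

0.989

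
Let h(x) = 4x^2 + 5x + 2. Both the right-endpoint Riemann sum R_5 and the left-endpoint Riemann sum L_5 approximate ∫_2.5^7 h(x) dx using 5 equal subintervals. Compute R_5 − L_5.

R_5 = 641.88.
L_5 = 467.73.
R_5 − L_5 = 174.15.

174.15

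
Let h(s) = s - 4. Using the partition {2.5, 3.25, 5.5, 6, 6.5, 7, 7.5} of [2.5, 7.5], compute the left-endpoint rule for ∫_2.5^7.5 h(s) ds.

1.6875

Subinterval widths: 0.75, 2.25, 0.5, 0.5, 0.5, 0.5.
Left endpoints: 2.5, 3.25, 5.5, 6, 6.5, 7.
h(2.5) = -1.5, h(3.25) = -0.75, h(5.5) = 1.5, h(6) = 2, h(6.5) = 2.5, h(7) = 3.
Sum = Σ Δs_i · h(s_i).
Sum = 1.6875.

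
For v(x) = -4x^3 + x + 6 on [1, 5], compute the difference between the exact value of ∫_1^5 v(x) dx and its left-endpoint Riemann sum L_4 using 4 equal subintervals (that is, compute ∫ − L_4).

-222

Exact integral: ∫_1^5 v(x) dx = -588.
L_4 = -366.
Error = -588 − (-366) = -222.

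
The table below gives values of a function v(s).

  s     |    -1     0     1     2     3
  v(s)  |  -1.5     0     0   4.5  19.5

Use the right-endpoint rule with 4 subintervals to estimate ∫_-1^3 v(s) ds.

24

Δs = 1.
Sum = 1·[0 + 0 + 4.5 + 19.5] = 24.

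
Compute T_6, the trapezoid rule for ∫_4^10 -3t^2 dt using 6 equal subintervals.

-939

Δt = (10 − 4)/6 = 1.
f(4) = -48, f(5) = -75, f(6) = -108, f(7) = -147, f(8) = -192, f(9) = -243, f(10) = -300.
T_6 = (Δt/2)·[f(t_0) + 2f(t_1) + ... + 2f(t_{5}) + f(t_6)].
Sum = -939.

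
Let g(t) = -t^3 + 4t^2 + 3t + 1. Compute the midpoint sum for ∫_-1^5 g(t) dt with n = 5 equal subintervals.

55.44

Δt = (5 − (-1))/5 = 1.2.
Midpoints: -0.4, 0.8, 2, 3.2, 4.4.
g(-0.4) = 0.504, g(0.8) = 5.448, g(2) = 15, g(3.2) = 18.792, g(4.4) = 6.456.
Sum = Δt · [g(-0.4) + g(0.8) + g(2) + g(3.2) + g(4.4)].
Sum = 55.44.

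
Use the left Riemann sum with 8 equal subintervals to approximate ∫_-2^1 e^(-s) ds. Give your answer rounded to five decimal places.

8.41973

Δs = (1 − (-2))/8 = 0.375.
Left endpoints: -2, -1.625, -1.25, -0.875, -0.5, -0.125, 0.25, 0.625.
f(-2) ≈ 7.38906, f(-1.625) ≈ 5.07842, f(-1.25) ≈ 3.49034, f(-0.875) ≈ 2.39888, f(-0.5) ≈ 1.64872, f(-0.125) ≈ 1.13315, f(0.25) ≈ 0.77880, f(0.625) ≈ 0.53526.
Sum = Δs · [f(-2) + f(-1.625) + f(-1.25) + ...].
Sum ≈ 8.41973.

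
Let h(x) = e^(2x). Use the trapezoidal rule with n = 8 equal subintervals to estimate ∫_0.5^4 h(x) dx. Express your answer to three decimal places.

1582.938

Δx = (4 − 0.5)/8 = 0.4375.
h(0.5) ≈ 2.718, h(0.9375) ≈ 6.521, h(1.375) ≈ 15.643, h(1.8125) ≈ 37.525, h(2.25) ≈ 90.017, h(2.6875) ≈ 215.940, h(3.125) ≈ 518.013, h(3.5625) ≈ 1242.648, h(4) ≈ 2980.958.
T_8 = (Δx/2)·[h(x_0) + 2h(x_1) + ... + 2h(x_{7}) + h(x_8)].
Sum ≈ 1582.938.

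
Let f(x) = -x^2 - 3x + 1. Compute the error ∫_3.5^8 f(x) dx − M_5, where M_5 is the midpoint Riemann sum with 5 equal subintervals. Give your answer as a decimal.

-0.30375

Exact integral: ∫_3.5^8 f(x) dx = -229.5.
M_5 = -229.19625.
Error = -229.5 − (-229.19625) = -0.30375.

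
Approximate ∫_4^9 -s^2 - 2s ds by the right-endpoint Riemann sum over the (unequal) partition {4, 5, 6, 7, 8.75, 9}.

Subinterval widths: 1, 1, 1, 1.75, 0.25.
Right endpoints: 5, 6, 7, 8.75, 9.
f(5) = -35, f(6) = -48, f(7) = -63, f(8.75) = -94.0625, f(9) = -99.
Sum = Σ Δs_i · f(s_i).
Sum = -335.359375.

-335.359375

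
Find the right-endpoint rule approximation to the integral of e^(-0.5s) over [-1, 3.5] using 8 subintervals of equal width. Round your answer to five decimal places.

Δs = (3.5 − (-1))/8 = 0.5625.
Right endpoints: -0.4375, 0.125, 0.6875, 1.25, 1.8125, 2.375, 2.9375, 3.5.
f(-0.4375) ≈ 1.24452, f(0.125) ≈ 0.93941, f(0.6875) ≈ 0.70911, f(1.25) ≈ 0.53526, f(1.8125) ≈ 0.40404, f(2.375) ≈ 0.30498, f(2.9375) ≈ 0.23021, f(3.5) ≈ 0.17377.
Sum = Δs · [f(-0.4375) + f(0.125) + f(0.6875) + ...].
Sum ≈ 2.55449.

2.55449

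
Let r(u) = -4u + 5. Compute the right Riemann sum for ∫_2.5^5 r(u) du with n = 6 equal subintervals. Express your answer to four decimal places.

-27.0833

Δu = (5 − 2.5)/6 = 5/12.
Right endpoints: 35/12, 10/3, 3.75, 25/6, 55/12, 5.
r(35/12) = -20/3, r(10/3) = -25/3, r(3.75) = -10, r(25/6) = -35/3, r(55/12) = -40/3, r(5) = -15.
Sum = Δu · [r(35/12) + r(10/3) + r(3.75) + ...].
Sum ≈ -27.0833.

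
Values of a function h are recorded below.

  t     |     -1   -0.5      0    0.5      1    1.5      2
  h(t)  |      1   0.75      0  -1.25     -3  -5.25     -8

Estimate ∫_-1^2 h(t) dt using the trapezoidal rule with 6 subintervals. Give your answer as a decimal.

-6.125

Δt = 0.5.
T_6 = (0.5/2)·[1 + 2·0.75 + 2·0 + 2·(-1.25) + 2·(-3) + 2·(-5.25) + (-8)] = -6.125.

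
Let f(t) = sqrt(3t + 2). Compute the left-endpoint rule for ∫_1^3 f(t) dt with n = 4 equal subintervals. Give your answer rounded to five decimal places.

Δt = (3 − 1)/4 = 0.5.
Left endpoints: 1, 1.5, 2, 2.5.
f(1) ≈ 2.23607, f(1.5) ≈ 2.54951, f(2) ≈ 2.82843, f(2.5) ≈ 3.08221.
Sum = Δt · [f(1) + f(1.5) + f(2) + f(2.5)].
Sum ≈ 5.34811.

5.34811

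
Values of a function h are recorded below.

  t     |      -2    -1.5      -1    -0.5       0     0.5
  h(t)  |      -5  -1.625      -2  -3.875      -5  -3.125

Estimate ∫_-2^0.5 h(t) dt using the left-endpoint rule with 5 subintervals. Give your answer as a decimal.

Δt = 0.5.
Sum = 0.5·[(-5) + (-1.625) + (-2) + (-3.875) + (-5)] = -8.75.

-8.75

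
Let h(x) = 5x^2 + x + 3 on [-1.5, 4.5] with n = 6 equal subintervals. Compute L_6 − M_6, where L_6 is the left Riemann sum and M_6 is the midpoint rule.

-40.5

L_6 = 141.5.
M_6 = 182.
L_6 − M_6 = -40.5.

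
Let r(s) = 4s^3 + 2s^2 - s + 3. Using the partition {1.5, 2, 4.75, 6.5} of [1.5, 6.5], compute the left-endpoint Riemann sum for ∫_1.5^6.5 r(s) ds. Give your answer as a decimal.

948.609375

Subinterval widths: 0.5, 2.75, 1.75.
Left endpoints: 1.5, 2, 4.75.
r(1.5) = 19.5, r(2) = 41, r(4.75) = 472.0625.
Sum = Σ Δs_i · r(s_i).
Sum = 948.609375.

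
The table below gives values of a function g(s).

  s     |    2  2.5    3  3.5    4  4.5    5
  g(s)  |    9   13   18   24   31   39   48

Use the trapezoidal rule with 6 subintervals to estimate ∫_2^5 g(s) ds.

Δs = 0.5.
T_6 = (0.5/2)·[9 + 2·13 + 2·18 + 2·24 + 2·31 + 2·39 + 48] = 76.75.

76.75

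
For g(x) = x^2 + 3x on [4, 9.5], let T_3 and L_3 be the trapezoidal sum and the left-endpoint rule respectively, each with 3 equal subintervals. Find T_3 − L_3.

T_3 ≈ 378.9143519.
L_3 ≈ 295.7268519.
T_3 − L_3 = 83.1875.

83.1875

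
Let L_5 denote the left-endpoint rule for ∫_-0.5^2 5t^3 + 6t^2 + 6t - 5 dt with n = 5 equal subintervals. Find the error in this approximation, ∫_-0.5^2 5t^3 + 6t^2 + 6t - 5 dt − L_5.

Exact integral: ∫_-0.5^2 f(t) dt = 34.921875.
L_5 = 17.1875.
Error = 34.921875 − 17.1875 = 17.734375.

17.734375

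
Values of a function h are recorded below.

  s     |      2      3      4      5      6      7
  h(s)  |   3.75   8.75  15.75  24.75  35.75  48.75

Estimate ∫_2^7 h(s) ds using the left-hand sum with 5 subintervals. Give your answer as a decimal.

Δs = 1.
Sum = 1·[3.75 + 8.75 + 15.75 + 24.75 + 35.75] = 88.75.

88.75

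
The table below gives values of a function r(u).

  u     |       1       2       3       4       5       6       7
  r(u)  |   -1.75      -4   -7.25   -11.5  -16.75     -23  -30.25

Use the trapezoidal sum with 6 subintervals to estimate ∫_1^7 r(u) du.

-78.5

Δu = 1.
T_6 = (1/2)·[(-1.75) + 2·(-4) + 2·(-7.25) + 2·(-11.5) + 2·(-16.75) + 2·(-23) + (-30.25)] = -78.5.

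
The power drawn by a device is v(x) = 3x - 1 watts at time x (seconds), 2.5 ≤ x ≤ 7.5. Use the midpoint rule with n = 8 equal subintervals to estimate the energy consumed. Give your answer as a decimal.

70

Δx = (7.5 − 2.5)/8 = 0.625.
Midpoints: 2.8125, 3.4375, 4.0625, 4.6875, 5.3125, 5.9375, 6.5625, 7.1875.
v(2.8125) = 7.4375, v(3.4375) = 9.3125, v(4.0625) = 11.1875, v(4.6875) = 13.0625, v(5.3125) = 14.9375, v(5.9375) = 16.8125, v(6.5625) = 18.6875, v(7.1875) = 20.5625.
Sum = Δx · [v(2.8125) + v(3.4375) + v(4.0625) + ...].
Sum = 70.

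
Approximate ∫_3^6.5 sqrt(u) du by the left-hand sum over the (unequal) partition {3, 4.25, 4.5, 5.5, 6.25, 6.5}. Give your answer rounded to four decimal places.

Subinterval widths: 1.25, 0.25, 1, 0.75, 0.25.
Left endpoints: 3, 4.25, 4.5, 5.5, 6.25.
f(3) ≈ 1.7321, f(4.25) ≈ 2.0616, f(4.5) ≈ 2.1213, f(5.5) ≈ 2.3452, f(6.25) ≈ 2.5000.
Sum = Σ Δu_i · f(u_i).
Sum ≈ 7.1857.

7.1857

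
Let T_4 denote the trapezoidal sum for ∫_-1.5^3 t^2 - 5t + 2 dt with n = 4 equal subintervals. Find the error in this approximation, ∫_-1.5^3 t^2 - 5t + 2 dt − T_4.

-0.94921875

Exact integral: ∫_-1.5^3 f(t) dt = 2.25.
T_4 = 3.19921875.
Error = 2.25 − 3.19921875 = -0.94921875.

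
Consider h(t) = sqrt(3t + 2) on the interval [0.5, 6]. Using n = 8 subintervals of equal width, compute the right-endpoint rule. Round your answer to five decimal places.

19.29703

Δt = (6 − 0.5)/8 = 0.6875.
Right endpoints: 1.1875, 1.875, 2.5625, 3.25, 3.9375, 4.625, 5.3125, 6.
h(1.1875) ≈ 2.35850, h(1.875) ≈ 2.76134, h(2.5625) ≈ 3.11247, h(3.25) ≈ 3.42783, h(3.9375) ≈ 3.71652, h(4.625) ≈ 3.98434, h(5.3125) ≈ 4.23527, h(6) ≈ 4.47214.
Sum = Δt · [h(1.1875) + h(1.875) + h(2.5625) + ...].
Sum ≈ 19.29703.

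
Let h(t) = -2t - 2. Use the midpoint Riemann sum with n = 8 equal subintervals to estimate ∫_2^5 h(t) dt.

-27

Δt = (5 − 2)/8 = 0.375.
Midpoints: 2.1875, 2.5625, 2.9375, 3.3125, 3.6875, 4.0625, 4.4375, 4.8125.
h(2.1875) = -6.375, h(2.5625) = -7.125, h(2.9375) = -7.875, h(3.3125) = -8.625, h(3.6875) = -9.375, h(4.0625) = -10.125, h(4.4375) = -10.875, h(4.8125) = -11.625.
Sum = Δt · [h(2.1875) + h(2.5625) + h(2.9375) + ...].
Sum = -27.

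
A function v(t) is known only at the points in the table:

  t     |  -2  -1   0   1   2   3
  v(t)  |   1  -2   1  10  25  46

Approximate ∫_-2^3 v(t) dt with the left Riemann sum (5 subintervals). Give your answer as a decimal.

Δt = 1.
Sum = 1·[1 + (-2) + 1 + 10 + 25] = 35.

35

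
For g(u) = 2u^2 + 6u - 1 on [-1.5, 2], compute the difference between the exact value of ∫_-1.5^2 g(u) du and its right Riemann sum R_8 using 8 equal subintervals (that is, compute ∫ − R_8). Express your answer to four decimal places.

-5.5827

Exact integral: ∫_-1.5^2 g(u) du ≈ 9.333333.
R_8 ≈ 14.916016.
Error ≈ 9.333333 − 14.916016 ≈ -5.5827.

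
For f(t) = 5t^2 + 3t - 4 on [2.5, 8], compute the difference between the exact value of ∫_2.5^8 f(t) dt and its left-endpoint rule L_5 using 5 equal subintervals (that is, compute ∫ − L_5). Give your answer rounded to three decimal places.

Exact integral: ∫_2.5^8 f(t) dt ≈ 891.91667.
L_5 = 729.575.
Error ≈ 891.91667 − 729.575 ≈ 162.342.

162.342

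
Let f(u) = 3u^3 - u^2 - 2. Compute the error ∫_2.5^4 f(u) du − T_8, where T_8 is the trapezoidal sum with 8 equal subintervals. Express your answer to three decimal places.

Exact integral: ∫_2.5^4 f(u) du = 143.578125.
T_8 ≈ 143.82642.
Error ≈ 143.578125 − 143.82642 ≈ -0.248.

-0.248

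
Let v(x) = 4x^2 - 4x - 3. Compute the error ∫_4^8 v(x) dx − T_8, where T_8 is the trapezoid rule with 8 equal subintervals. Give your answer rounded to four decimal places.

-0.6667

Exact integral: ∫_4^8 v(x) dx ≈ 489.333333.
T_8 = 490.
Error ≈ 489.333333 − 490 ≈ -0.6667.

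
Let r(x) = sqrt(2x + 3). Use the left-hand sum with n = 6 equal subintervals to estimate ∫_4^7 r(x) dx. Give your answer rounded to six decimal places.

Δx = (7 − 4)/6 = 0.5.
Left endpoints: 4, 4.5, 5, 5.5, 6, 6.5.
r(4) ≈ 3.316625, r(4.5) ≈ 3.464102, r(5) ≈ 3.605551, r(5.5) ≈ 3.741657, r(6) ≈ 3.872983, r(6.5) ≈ 4.000000.
Sum = Δx · [r(4) + r(4.5) + r(5) + ...].
Sum ≈ 11.000459.

11.000459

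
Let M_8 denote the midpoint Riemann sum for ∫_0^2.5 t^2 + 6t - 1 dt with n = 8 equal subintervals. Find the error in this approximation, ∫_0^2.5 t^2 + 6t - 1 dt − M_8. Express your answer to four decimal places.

Exact integral: ∫_0^2.5 f(t) dt ≈ 21.458333.
M_8 ≈ 21.437988.
Error ≈ 21.458333 − 21.437988 ≈ 0.0203.

0.0203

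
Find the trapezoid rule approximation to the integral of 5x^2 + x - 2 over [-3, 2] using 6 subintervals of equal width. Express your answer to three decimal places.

48.727

Δx = (2 − (-3))/6 = 5/6.
f(-3) = 40, f(-13/6) = 695/36, f(-4/3) = 50/9, f(-0.5) = -1.25, f(1/3) = -10/9, f(7/6) = 215/36, f(2) = 20.
T_6 = (Δx/2)·[f(x_0) + 2f(x_1) + ... + 2f(x_{5}) + f(x_6)].
Sum ≈ 48.727.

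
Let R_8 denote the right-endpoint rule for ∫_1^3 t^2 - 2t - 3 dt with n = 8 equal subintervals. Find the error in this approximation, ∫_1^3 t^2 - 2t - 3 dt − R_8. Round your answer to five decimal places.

Exact integral: ∫_1^3 f(t) dt ≈ -5.3333333.
R_8 = -4.8125.
Error ≈ -5.3333333 − (-4.8125) ≈ -0.52083.

-0.52083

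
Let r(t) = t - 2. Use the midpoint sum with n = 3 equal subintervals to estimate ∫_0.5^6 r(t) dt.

Δt = (6 − 0.5)/3 = 11/6.
Midpoints: 17/12, 3.25, 61/12.
r(17/12) = -7/12, r(3.25) = 1.25, r(61/12) = 37/12.
Sum = Δt · [r(17/12) + r(3.25) + r(61/12)].
Sum = 6.875.

6.875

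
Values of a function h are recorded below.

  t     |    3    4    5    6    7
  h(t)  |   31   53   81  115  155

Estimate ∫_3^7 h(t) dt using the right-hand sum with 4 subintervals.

404

Δt = 1.
Sum = 1·[53 + 81 + 115 + 155] = 404.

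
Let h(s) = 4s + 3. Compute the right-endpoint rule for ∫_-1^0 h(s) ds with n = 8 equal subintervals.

1.25

Δs = (0 − (-1))/8 = 0.125.
Right endpoints: -0.875, -0.75, -0.625, -0.5, -0.375, -0.25, -0.125, 0.
h(-0.875) = -0.5, h(-0.75) = 0, h(-0.625) = 0.5, h(-0.5) = 1, h(-0.375) = 1.5, h(-0.25) = 2, h(-0.125) = 2.5, h(0) = 3.
Sum = Δs · [h(-0.875) + h(-0.75) + h(-0.625) + ...].
Sum = 1.25.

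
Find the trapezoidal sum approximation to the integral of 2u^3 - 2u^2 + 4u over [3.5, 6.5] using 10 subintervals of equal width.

Δu = (6.5 − 3.5)/10 = 0.3.
f(3.5) = 75.25, f(3.8) = 96.064, f(4.1) = 120.622, f(4.4) = 149.248, f(4.7) = 182.266, f(5) = 220, f(5.3) = 262.774, f(5.6) = 310.912, f(5.9) = 364.738, f(6.2) = 424.576, f(6.5) = 490.75.
T_10 = (Δu/2)·[f(u_0) + 2f(u_1) + ... + 2f(u_{9}) + f(u_10)].
Sum = 724.26.

724.26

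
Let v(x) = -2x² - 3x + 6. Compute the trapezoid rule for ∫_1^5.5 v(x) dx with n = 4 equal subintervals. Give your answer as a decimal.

-129.0234375

Δx = (5.5 − 1)/4 = 1.125.
v(1) = 1, v(2.125) = -9.40625, v(3.25) = -24.875, v(4.375) = -45.40625, v(5.5) = -71.
T_4 = (Δx/2)·[v(x_0) + 2v(x_1) + 2v(x_2) + 2v(x_3) + v(x_4)].
Sum = -129.0234375.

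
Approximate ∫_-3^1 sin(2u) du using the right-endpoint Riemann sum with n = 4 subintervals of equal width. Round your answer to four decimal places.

0.7568

Δu = (1 − (-3))/4 = 1.
Right endpoints: -2, -1, 0, 1.
f(-2) ≈ 0.7568, f(-1) ≈ -0.9093, f(0) ≈ 0.0000, f(1) ≈ 0.9093.
Sum = Δu · [f(-2) + f(-1) + f(0) + f(1)].
Sum ≈ 0.7568.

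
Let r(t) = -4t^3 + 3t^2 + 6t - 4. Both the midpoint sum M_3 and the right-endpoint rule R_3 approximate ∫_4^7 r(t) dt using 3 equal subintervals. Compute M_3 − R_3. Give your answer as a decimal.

M_3 = -1763.25.
R_3 = -2310.
M_3 − R_3 = 546.75.

546.75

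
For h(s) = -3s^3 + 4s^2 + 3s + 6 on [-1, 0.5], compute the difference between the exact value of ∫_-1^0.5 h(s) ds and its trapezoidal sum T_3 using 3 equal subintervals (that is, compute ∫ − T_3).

Exact integral: ∫_-1^0.5 h(s) ds = 10.078125.
T_3 = 10.46875.
Error = 10.078125 − 10.46875 = -0.390625.

-0.390625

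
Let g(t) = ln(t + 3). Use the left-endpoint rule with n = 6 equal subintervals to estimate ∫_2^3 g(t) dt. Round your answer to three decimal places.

Δt = (3 − 2)/6 = 1/6.
Left endpoints: 2, 13/6, 7/3, 2.5, 8/3, 17/6.
g(2) ≈ 1.609, g(13/6) ≈ 1.642, g(7/3) ≈ 1.674, g(2.5) ≈ 1.705, g(8/3) ≈ 1.735, g(17/6) ≈ 1.764.
Sum = Δt · [g(2) + g(13/6) + g(7/3) + ...].
Sum ≈ 1.688.

1.688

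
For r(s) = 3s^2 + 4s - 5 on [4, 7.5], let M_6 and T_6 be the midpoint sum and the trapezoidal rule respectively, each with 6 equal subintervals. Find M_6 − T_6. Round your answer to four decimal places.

M_6 ≈ 420.577257.
T_6 ≈ 421.470486.
M_6 − T_6 ≈ -0.8932.

-0.8932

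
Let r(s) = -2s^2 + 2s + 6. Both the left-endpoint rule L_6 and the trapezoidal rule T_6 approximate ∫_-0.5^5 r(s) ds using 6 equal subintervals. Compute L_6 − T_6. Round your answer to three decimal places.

L_6 ≈ -9.56134.
T_6 ≈ -27.20718.
L_6 − T_6 ≈ 17.646.

17.646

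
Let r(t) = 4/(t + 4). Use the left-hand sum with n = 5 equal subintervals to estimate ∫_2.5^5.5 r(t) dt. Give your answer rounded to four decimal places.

Δt = (5.5 − 2.5)/5 = 0.6.
Left endpoints: 2.5, 3.1, 3.7, 4.3, 4.9.
r(2.5) = 8/13, r(3.1) = 40/71, r(3.7) = 40/77, r(4.3) = 40/83, r(4.9) = 40/89.
Sum = Δt · [r(2.5) + r(3.1) + r(3.7) + r(4.3) + r(4.9)].
Sum ≈ 1.5778.

1.5778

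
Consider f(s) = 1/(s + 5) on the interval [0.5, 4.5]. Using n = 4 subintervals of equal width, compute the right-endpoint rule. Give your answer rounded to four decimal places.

0.5101

Δs = (4.5 − 0.5)/4 = 1.
Right endpoints: 1.5, 2.5, 3.5, 4.5.
f(1.5) = 2/13, f(2.5) = 2/15, f(3.5) = 2/17, f(4.5) = 2/19.
Sum = Δs · [f(1.5) + f(2.5) + f(3.5) + f(4.5)].
Sum ≈ 0.5101.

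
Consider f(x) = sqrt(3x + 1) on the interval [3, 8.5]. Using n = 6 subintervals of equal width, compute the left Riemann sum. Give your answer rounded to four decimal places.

Δx = (8.5 − 3)/6 = 11/12.
Left endpoints: 3, 47/12, 29/6, 5.75, 20/3, 91/12.
f(3) ≈ 3.1623, f(47/12) ≈ 3.5707, f(29/6) ≈ 3.9370, f(5.75) ≈ 4.2720, f(20/3) ≈ 4.5826, f(91/12) ≈ 4.8734.
Sum = Δx · [f(3) + f(47/12) + f(29/6) + ...].
Sum ≈ 22.3648.

22.3648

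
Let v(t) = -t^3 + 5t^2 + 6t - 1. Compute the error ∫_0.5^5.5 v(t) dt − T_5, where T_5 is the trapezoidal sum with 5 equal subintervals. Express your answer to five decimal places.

Exact integral: ∫_0.5^5.5 v(t) dt ≈ 133.3333333.
T_5 = 130.
Error ≈ 133.3333333 − 130 ≈ 3.33333.

3.33333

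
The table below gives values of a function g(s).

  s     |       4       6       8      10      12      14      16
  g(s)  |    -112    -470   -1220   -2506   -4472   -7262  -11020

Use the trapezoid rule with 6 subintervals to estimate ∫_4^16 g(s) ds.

Δs = 2.
T_6 = (2/2)·[(-112) + 2·(-470) + 2·(-1220) + 2·(-2506) + 2·(-4472) + 2·(-7262) + (-11020)] = -42992.

-42992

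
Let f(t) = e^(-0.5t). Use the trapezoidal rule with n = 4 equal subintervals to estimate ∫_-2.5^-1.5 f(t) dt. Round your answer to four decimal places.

2.7503

Δt = (-1.5 − (-2.5))/4 = 0.25.
f(-2.5) ≈ 3.4903, f(-2.25) ≈ 3.0802, f(-2) ≈ 2.7183, f(-1.75) ≈ 2.3989, f(-1.5) ≈ 2.1170.
T_4 = (Δt/2)·[f(t_0) + 2f(t_1) + 2f(t_2) + 2f(t_3) + f(t_4)].
Sum ≈ 2.7503.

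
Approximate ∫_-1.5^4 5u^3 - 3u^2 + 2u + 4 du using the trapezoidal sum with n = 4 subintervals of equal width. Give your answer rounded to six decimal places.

309.342773

Δu = (4 − (-1.5))/4 = 1.375.
f(-1.5) = -22.625, f(-0.125) = 1891/512, f(1.25) = 11.578125, f(2.625) = 40457/512, f(4) = 284.
T_4 = (Δu/2)·[f(u_0) + 2f(u_1) + 2f(u_2) + 2f(u_3) + f(u_4)].
Sum ≈ 309.342773.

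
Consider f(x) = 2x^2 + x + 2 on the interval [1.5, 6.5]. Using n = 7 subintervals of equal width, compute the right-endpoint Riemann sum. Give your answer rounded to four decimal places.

242.0408

Δx = (6.5 − 1.5)/7 = 5/7.
Right endpoints: 31/14, 41/14, 51/14, 61/14, 71/14, 81/14, 6.5.
f(31/14) = 687/49, f(41/14) = 1082/49, f(51/14) = 1577/49, f(61/14) = 2172/49, f(71/14) = 2867/49, f(81/14) = 3662/49, f(6.5) = 93.
Sum = Δx · [f(31/14) + f(41/14) + f(51/14) + ...].
Sum ≈ 242.0408.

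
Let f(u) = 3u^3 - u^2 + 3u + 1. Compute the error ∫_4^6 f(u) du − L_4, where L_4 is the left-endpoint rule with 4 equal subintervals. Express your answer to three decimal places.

106.833

Exact integral: ∫_4^6 f(u) du ≈ 761.33333.
L_4 = 654.5.
Error ≈ 761.33333 − 654.5 ≈ 106.833.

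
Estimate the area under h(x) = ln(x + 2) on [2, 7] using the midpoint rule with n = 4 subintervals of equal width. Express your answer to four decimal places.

9.2388

Δx = (7 − 2)/4 = 1.25.
Midpoints: 2.625, 3.875, 5.125, 6.375.
h(2.625) ≈ 1.5315, h(3.875) ≈ 1.7707, h(5.125) ≈ 1.9636, h(6.375) ≈ 2.1253.
Sum = Δx · [h(2.625) + h(3.875) + h(5.125) + h(6.375)].
Sum ≈ 9.2388.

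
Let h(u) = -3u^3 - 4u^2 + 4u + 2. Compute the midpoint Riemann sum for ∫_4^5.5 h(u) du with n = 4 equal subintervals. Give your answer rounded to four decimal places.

-598.4751

Δu = (5.5 − 4)/4 = 0.375.
Midpoints: 4.1875, 4.5625, 4.9375, 5.3125.
h(4.1875) = -1112785/4096, h(4.5625) = -1425163/4096, h(4.9375) = -1789453/4096, h(5.3125) = -2209543/4096.
Sum = Δu · [h(4.1875) + h(4.5625) + h(4.9375) + h(5.3125)].
Sum ≈ -598.4751.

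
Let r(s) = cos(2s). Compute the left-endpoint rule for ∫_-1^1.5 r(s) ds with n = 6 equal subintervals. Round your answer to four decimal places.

0.6140

Δs = (1.5 − (-1))/6 = 5/12.
Left endpoints: -1, -7/12, -1/6, 0.25, 2/3, 13/12.
r(-1) ≈ -0.4161, r(-7/12) ≈ 0.3932, r(-1/6) ≈ 0.9450, r(0.25) ≈ 0.8776, r(2/3) ≈ 0.2352, r(13/12) ≈ -0.5612.
Sum = Δs · [r(-1) + r(-7/12) + r(-1/6) + ...].
Sum ≈ 0.6140.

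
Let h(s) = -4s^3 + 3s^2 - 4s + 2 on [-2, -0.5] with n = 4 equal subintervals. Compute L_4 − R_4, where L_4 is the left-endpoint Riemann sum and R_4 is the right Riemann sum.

L_4 = 44.0859375.
R_4 = 25.8046875.
L_4 − R_4 = 18.28125.

18.28125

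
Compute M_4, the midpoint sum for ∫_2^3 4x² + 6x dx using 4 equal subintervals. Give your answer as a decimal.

Δx = (3 − 2)/4 = 0.25.
Midpoints: 2.125, 2.375, 2.625, 2.875.
f(2.125) = 30.8125, f(2.375) = 36.8125, f(2.625) = 43.3125, f(2.875) = 50.3125.
Sum = Δx · [f(2.125) + f(2.375) + f(2.625) + f(2.875)].
Sum = 40.3125.

40.3125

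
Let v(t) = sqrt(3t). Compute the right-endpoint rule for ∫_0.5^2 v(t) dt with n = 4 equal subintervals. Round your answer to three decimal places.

3.080

Δt = (2 − 0.5)/4 = 0.375.
Right endpoints: 0.875, 1.25, 1.625, 2.
v(0.875) ≈ 1.620, v(1.25) ≈ 1.936, v(1.625) ≈ 2.208, v(2) ≈ 2.449.
Sum = Δt · [v(0.875) + v(1.25) + v(1.625) + v(2)].
Sum ≈ 3.080.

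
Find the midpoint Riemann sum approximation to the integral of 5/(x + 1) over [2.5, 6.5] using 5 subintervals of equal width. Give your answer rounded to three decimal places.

Δx = (6.5 − 2.5)/5 = 0.8.
Midpoints: 2.9, 3.7, 4.5, 5.3, 6.1.
f(2.9) = 50/39, f(3.7) = 50/47, f(4.5) = 10/11, f(5.3) = 50/63, f(6.1) = 50/71.
Sum = Δx · [f(2.9) + f(3.7) + f(4.5) + f(5.3) + f(6.1)].
Sum ≈ 3.802.

3.802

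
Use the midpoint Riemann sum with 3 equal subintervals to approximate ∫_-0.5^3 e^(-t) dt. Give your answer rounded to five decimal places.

Δt = (3 − (-0.5))/3 = 7/6.
Midpoints: 1/12, 1.25, 29/12.
f(1/12) ≈ 0.92004, f(1.25) ≈ 0.28650, f(29/12) ≈ 0.08922.
Sum = Δt · [f(1/12) + f(1.25) + f(29/12)].
Sum ≈ 1.51173.

1.51173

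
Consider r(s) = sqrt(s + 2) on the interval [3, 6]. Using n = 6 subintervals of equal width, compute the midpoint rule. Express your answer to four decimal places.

7.6319

Δs = (6 − 3)/6 = 0.5.
Midpoints: 3.25, 3.75, 4.25, 4.75, 5.25, 5.75.
r(3.25) ≈ 2.2913, r(3.75) ≈ 2.3979, r(4.25) ≈ 2.5000, r(4.75) ≈ 2.5981, r(5.25) ≈ 2.6926, r(5.75) ≈ 2.7839.
Sum = Δs · [r(3.25) + r(3.75) + r(4.25) + ...].
Sum ≈ 7.6319.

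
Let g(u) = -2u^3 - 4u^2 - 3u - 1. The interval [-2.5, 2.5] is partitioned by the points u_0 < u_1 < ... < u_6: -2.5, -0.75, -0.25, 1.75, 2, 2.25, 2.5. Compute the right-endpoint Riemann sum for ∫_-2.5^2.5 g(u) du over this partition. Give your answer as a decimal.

Subinterval widths: 1.75, 0.5, 2, 0.25, 0.25, 0.25.
Right endpoints: -0.75, -0.25, 1.75, 2, 2.25, 2.5.
g(-0.75) = -0.15625, g(-0.25) = -0.46875, g(1.75) = -29.21875, g(2) = -39, g(2.25) = -50.78125, g(2.5) = -64.75.
Sum = Σ Δu_i · g(u_i).
Sum = -97.578125.

-97.578125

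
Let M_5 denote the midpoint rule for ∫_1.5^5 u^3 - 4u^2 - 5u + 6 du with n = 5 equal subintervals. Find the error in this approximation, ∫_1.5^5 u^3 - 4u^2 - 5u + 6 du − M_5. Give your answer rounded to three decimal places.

0.822

Exact integral: ∫_1.5^5 f(u) du ≈ -43.05729.
M_5 = -43.8790625.
Error ≈ -43.05729 − (-43.8790625) ≈ 0.822.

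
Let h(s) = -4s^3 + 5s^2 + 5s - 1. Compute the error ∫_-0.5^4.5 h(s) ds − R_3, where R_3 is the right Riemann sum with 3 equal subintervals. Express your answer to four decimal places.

Exact integral: ∫_-0.5^4.5 h(s) ds ≈ -212.916667.
R_3 ≈ -456.898148.
Error ≈ -212.916667 − (-456.898148) ≈ 243.9815.

243.9815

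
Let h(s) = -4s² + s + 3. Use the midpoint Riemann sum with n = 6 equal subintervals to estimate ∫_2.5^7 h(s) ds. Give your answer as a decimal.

Δs = (7 − 2.5)/6 = 0.75.
Midpoints: 2.875, 3.625, 4.375, 5.125, 5.875, 6.625.
h(2.875) = -27.1875, h(3.625) = -45.9375, h(4.375) = -69.1875, h(5.125) = -96.9375, h(5.875) = -129.1875, h(6.625) = -165.9375.
Sum = Δs · [h(2.875) + h(3.625) + h(4.375) + ...].
Sum = -400.78125.

-400.78125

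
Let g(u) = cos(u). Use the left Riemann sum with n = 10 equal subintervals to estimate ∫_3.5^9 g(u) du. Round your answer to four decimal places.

0.7366

Δu = (9 − 3.5)/10 = 0.55.
Left endpoints: 3.5, 4.05, 4.6, 5.15, 5.7, 6.25, 6.8, 7.35, 7.9, 8.45.
g(3.5) ≈ -0.9365, g(4.05) ≈ -0.6150, g(4.6) ≈ -0.1122, g(5.15) ≈ 0.4238, g(5.7) ≈ 0.8347, g(6.25) ≈ 0.9994, g(6.8) ≈ 0.8694, g(7.35) ≈ 0.4829, g(7.9) ≈ -0.0460, g(8.45) ≈ -0.5614.
Sum = Δu · [g(3.5) + g(4.05) + g(4.6) + ...].
Sum ≈ 0.7366.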